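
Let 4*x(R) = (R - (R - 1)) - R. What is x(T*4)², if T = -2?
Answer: 81/16 ≈ 5.0625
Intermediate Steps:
x(R) = ¼ - R/4 (x(R) = ((R - (R - 1)) - R)/4 = ((R - (-1 + R)) - R)/4 = ((R + (1 - R)) - R)/4 = (1 - R)/4 = ¼ - R/4)
x(T*4)² = (¼ - (-1)*4/2)² = (¼ - ¼*(-8))² = (¼ + 2)² = (9/4)² = 81/16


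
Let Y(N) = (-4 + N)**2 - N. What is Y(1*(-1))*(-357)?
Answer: -9282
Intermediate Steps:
Y(1*(-1))*(-357) = ((-4 + 1*(-1))**2 - (-1))*(-357) = ((-4 - 1)**2 - 1*(-1))*(-357) = ((-5)**2 + 1)*(-357) = (25 + 1)*(-357) = 26*(-357) = -9282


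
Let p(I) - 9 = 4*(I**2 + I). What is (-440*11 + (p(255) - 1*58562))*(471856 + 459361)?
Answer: 184126743759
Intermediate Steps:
p(I) = 9 + 4*I + 4*I**2 (p(I) = 9 + 4*(I**2 + I) = 9 + 4*(I + I**2) = 9 + (4*I + 4*I**2) = 9 + 4*I + 4*I**2)
(-440*11 + (p(255) - 1*58562))*(471856 + 459361) = (-440*11 + ((9 + 4*255 + 4*255**2) - 1*58562))*(471856 + 459361) = (-4840 + ((9 + 1020 + 4*65025) - 58562))*931217 = (-4840 + ((9 + 1020 + 260100) - 58562))*931217 = (-4840 + (261129 - 58562))*931217 = (-4840 + 202567)*931217 = 197727*931217 = 184126743759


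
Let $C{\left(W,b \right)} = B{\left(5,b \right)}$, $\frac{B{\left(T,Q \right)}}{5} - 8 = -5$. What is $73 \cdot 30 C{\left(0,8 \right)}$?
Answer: $32850$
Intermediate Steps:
$B{\left(T,Q \right)} = 15$ ($B{\left(T,Q \right)} = 40 + 5 \left(-5\right) = 40 - 25 = 15$)
$C{\left(W,b \right)} = 15$
$73 \cdot 30 C{\left(0,8 \right)} = 73 \cdot 30 \cdot 15 = 2190 \cdot 15 = 32850$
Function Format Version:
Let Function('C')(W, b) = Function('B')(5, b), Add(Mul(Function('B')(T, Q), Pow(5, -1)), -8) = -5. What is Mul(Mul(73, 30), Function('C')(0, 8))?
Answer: 32850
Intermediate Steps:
Function('B')(T, Q) = 15 (Function('B')(T, Q) = Add(40, Mul(5, -5)) = Add(40, -25) = 15)
Function('C')(W, b) = 15
Mul(Mul(73, 30), Function('C')(0, 8)) = Mul(Mul(73, 30), 15) = Mul(2190, 15) = 32850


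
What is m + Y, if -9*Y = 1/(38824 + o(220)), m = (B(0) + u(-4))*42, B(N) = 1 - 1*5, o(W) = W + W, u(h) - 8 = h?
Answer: -1/353376 ≈ -2.8298e-6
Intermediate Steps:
u(h) = 8 + h
o(W) = 2*W
B(N) = -4 (B(N) = 1 - 5 = -4)
m = 0 (m = (-4 + (8 - 4))*42 = (-4 + 4)*42 = 0*42 = 0)
Y = -1/353376 (Y = -1/(9*(38824 + 2*220)) = -1/(9*(38824 + 440)) = -⅑/39264 = -⅑*1/39264 = -1/353376 ≈ -2.8298e-6)
m + Y = 0 - 1/353376 = -1/353376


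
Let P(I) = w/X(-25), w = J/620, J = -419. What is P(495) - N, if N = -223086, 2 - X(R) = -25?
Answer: 3734459221/16740 ≈ 2.2309e+5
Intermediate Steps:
X(R) = 27 (X(R) = 2 - 1*(-25) = 2 + 25 = 27)
w = -419/620 ≈ -0.67581
P(I) = -419/16740 (P(I) = -419/620/27 = -419/620*1/27 = -419/16740)
P(495) - N = -419/16740 - 1*(-223086) = -419/16740 + 223086 = 3734459221/16740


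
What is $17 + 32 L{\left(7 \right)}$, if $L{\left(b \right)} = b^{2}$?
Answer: $1585$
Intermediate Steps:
$17 + 32 L{\left(7 \right)} = 17 + 32 \cdot 7^{2} = 17 + 32 \cdot 49 = 17 + 1568 = 1585$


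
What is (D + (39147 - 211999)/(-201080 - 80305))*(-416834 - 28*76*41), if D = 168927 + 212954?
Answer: -54166513422807034/281385 ≈ -1.9250e+11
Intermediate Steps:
D = 381881
(D + (39147 - 211999)/(-201080 - 80305))*(-416834 - 28*76*41) = (381881 + (39147 - 211999)/(-201080 - 80305))*(-416834 - 28*76*41) = (381881 - 172852/(-281385))*(-416834 - 2128*41) = (381881 - 172852*(-1/281385))*(-416834 - 87248) = (381881 + 172852/281385)*(-504082) = (107455758037/281385)*(-504082) = -54166513422807034/281385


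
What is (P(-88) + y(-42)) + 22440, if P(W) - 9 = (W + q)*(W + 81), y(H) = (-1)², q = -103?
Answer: 23787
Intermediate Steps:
y(H) = 1
P(W) = 9 + (-103 + W)*(81 + W) (P(W) = 9 + (W - 103)*(W + 81) = 9 + (-103 + W)*(81 + W))
(P(-88) + y(-42)) + 22440 = ((-8334 + (-88)² - 22*(-88)) + 1) + 22440 = ((-8334 + 7744 + 1936) + 1) + 22440 = (1346 + 1) + 22440 = 1347 + 22440 = 23787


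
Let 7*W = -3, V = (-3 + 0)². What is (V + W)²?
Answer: 3600/49 ≈ 73.469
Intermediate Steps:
V = 9 (V = (-3)² = 9)
W = -3/7 (W = (⅐)*(-3) = -3/7 ≈ -0.42857)
(V + W)² = (9 - 3/7)² = (60/7)² = 3600/49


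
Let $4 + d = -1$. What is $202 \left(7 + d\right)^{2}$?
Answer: $808$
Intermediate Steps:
$d = -5$ ($d = -4 - 1 = -5$)
$202 \left(7 + d\right)^{2} = 202 \left(7 - 5\right)^{2} = 202 \cdot 2^{2} = 202 \cdot 4 = 808$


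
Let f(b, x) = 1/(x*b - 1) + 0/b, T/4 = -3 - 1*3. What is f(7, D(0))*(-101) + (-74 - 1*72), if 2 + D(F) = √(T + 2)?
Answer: -188723/1303 + 707*I*√22/1303 ≈ -144.84 + 2.545*I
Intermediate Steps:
T = -24 (T = 4*(-3 - 1*3) = 4*(-3 - 3) = 4*(-6) = -24)
D(F) = -2 + I*√22 (D(F) = -2 + √(-24 + 2) = -2 + √(-22) = -2 + I*√22)
f(b, x) = 1/(-1 + b*x) (f(b, x) = 1/(b*x - 1) + 0 = 1/(-1 + b*x) + 0 = 1/(-1 + b*x))
f(7, D(0))*(-101) + (-74 - 1*72) = -101/(-1 + 7*(-2 + I*√22)) + (-74 - 1*72) = -101/(-1 + (-14 + 7*I*√22)) + (-74 - 72) = -101/(-15 + 7*I*√22) - 146 = -146 - 101/(-15 + 7*I*√22)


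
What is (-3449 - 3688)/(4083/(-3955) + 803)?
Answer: -28226835/3171782 ≈ -8.8994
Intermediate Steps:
(-3449 - 3688)/(4083/(-3955) + 803) = -7137/(4083*(-1/3955) + 803) = -7137/(-4083/3955 + 803) = -7137/3171782/3955 = -7137*3955/3171782 = -28226835/3171782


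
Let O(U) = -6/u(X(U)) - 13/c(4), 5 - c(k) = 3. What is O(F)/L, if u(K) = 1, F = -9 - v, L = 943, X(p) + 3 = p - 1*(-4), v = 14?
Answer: -25/1886 ≈ -0.013256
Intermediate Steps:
X(p) = 1 + p (X(p) = -3 + (p - 1*(-4)) = -3 + (p + 4) = -3 + (4 + p) = 1 + p)
F = -23 (F = -9 - 1*14 = -9 - 14 = -23)
c(k) = 2 (c(k) = 5 - 1*3 = 5 - 3 = 2)
O(U) = -25/2 (O(U) = -6/1 - 13/2 = -6*1 - 13*½ = -6 - 13/2 = -25/2)
O(F)/L = -25/2/943 = -25/2*1/943 = -25/1886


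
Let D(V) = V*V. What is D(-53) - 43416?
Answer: -40607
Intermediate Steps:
D(V) = V**2
D(-53) - 43416 = (-53)**2 - 43416 = 2809 - 43416 = -40607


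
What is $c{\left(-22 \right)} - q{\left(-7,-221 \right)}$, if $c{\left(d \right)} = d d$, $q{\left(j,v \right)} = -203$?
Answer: $687$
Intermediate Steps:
$c{\left(d \right)} = d^{2}$
$c{\left(-22 \right)} - q{\left(-7,-221 \right)} = \left(-22\right)^{2} - -203 = 484 + 203 = 687$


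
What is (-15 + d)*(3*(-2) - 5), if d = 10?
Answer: 55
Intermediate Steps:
(-15 + d)*(3*(-2) - 5) = (-15 + 10)*(3*(-2) - 5) = -5*(-6 - 5) = -5*(-11) = 55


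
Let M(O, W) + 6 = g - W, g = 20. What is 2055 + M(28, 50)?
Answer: 2019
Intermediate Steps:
M(O, W) = 14 - W (M(O, W) = -6 + (20 - W) = 14 - W)
2055 + M(28, 50) = 2055 + (14 - 1*50) = 2055 + (14 - 50) = 2055 - 36 = 2019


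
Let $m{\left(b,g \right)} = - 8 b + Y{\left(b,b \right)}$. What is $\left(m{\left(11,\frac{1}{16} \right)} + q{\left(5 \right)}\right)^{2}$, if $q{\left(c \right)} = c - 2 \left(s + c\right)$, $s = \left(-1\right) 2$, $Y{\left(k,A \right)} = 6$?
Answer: $6889$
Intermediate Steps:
$s = -2$
$q{\left(c \right)} = 4 - c$ ($q{\left(c \right)} = c - 2 \left(-2 + c\right) = c - \left(-4 + 2 c\right) = 4 - c$)
$m{\left(b,g \right)} = 6 - 8 b$ ($m{\left(b,g \right)} = - 8 b + 6 = 6 - 8 b$)
$\left(m{\left(11,\frac{1}{16} \right)} + q{\left(5 \right)}\right)^{2} = \left(\left(6 - 88\right) + \left(4 - 5\right)\right)^{2} = \left(-82 - 1\right)^{2} = \left(-83\right)^{2} = 6889$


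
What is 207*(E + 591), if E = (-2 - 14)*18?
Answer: 62721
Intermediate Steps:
E = -288 (E = -16*18 = -288)
207*(E + 591) = 207*(-288 + 591) = 207*303 = 62721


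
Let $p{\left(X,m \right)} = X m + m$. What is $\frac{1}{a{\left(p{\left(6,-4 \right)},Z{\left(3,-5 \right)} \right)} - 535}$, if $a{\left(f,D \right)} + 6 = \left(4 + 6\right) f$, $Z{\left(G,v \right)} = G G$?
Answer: $- \frac{1}{821} \approx -0.001218$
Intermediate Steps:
$p{\left(X,m \right)} = m + X m$
$Z{\left(G,v \right)} = G^{2}$
$a{\left(f,D \right)} = -6 + 10 f$ ($a{\left(f,D \right)} = -6 + \left(4 + 6\right) f = -6 + 10 f$)
$\frac{1}{a{\left(p{\left(6,-4 \right)},Z{\left(3,-5 \right)} \right)} - 535} = \frac{1}{\left(-6 + 10 \left(- 4 \left(1 + 6\right)\right)\right) - 535} = \frac{1}{\left(-6 + 10 \left(\left(-4\right) 7\right)\right) - 535} = \frac{1}{\left(-6 + 10 \left(-28\right)\right) - 535} = \frac{1}{\left(-6 - 280\right) - 535} = \frac{1}{-286 - 535} = \frac{1}{-821} = - \frac{1}{821}$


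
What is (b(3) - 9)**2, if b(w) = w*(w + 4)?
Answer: 144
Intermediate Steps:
b(w) = w*(4 + w)
(b(3) - 9)**2 = (3*(4 + 3) - 9)**2 = (3*7 - 9)**2 = (21 - 9)**2 = 12**2 = 144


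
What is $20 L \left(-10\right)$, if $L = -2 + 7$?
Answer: $-1000$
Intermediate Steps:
$L = 5$
$20 L \left(-10\right) = 20 \cdot 5 \left(-10\right) = 100 \left(-10\right) = -1000$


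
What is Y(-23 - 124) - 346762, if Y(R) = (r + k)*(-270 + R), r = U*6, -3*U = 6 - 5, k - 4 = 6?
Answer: -350098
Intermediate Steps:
k = 10 (k = 4 + 6 = 10)
U = -⅓ (U = -(6 - 5)/3 = -⅓*1 = -⅓ ≈ -0.33333)
r = -2 (r = -⅓*6 = -2)
Y(R) = -2160 + 8*R (Y(R) = (-2 + 10)*(-270 + R) = 8*(-270 + R) = -2160 + 8*R)
Y(-23 - 124) - 346762 = (-2160 + 8*(-23 - 124)) - 346762 = (-2160 + 8*(-147)) - 346762 = (-2160 - 1176) - 346762 = -3336 - 346762 = -350098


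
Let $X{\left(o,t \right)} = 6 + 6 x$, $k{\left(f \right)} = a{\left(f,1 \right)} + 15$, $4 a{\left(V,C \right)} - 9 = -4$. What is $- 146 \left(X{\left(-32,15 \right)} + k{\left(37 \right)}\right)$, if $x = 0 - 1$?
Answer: $- \frac{4745}{2} \approx -2372.5$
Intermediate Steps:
$a{\left(V,C \right)} = \frac{5}{4}$ ($a{\left(V,C \right)} = \frac{9}{4} + \frac{1}{4} \left(-4\right) = \frac{9}{4} - 1 = \frac{5}{4}$)
$x = -1$
$k{\left(f \right)} = \frac{65}{4}$ ($k{\left(f \right)} = \frac{5}{4} + 15 = \frac{65}{4}$)
$X{\left(o,t \right)} = 0$ ($X{\left(o,t \right)} = 6 + 6 \left(-1\right) = 6 - 6 = 0$)
$- 146 \left(X{\left(-32,15 \right)} + k{\left(37 \right)}\right) = - 146 \left(0 + \frac{65}{4}\right) = \left(-146\right) \frac{65}{4} = - \frac{4745}{2}$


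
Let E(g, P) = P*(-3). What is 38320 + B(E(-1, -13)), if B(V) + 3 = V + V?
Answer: 38395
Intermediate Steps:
E(g, P) = -3*P
B(V) = -3 + 2*V (B(V) = -3 + (V + V) = -3 + 2*V)
38320 + B(E(-1, -13)) = 38320 + (-3 + 2*(-3*(-13))) = 38320 + (-3 + 2*39) = 38320 + (-3 + 78) = 38320 + 75 = 38395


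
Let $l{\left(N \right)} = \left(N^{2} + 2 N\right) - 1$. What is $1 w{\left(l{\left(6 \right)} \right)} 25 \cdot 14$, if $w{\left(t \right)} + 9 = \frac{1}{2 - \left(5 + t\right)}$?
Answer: $-3157$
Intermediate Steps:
$l{\left(N \right)} = -1 + N^{2} + 2 N$
$w{\left(t \right)} = -9 + \frac{1}{-3 - t}$ ($w{\left(t \right)} = -9 + \frac{1}{2 - \left(5 + t\right)} = -9 + \frac{1}{-3 - t}$)
$1 w{\left(l{\left(6 \right)} \right)} 25 \cdot 14 = 1 \frac{-28 - 9 \left(-1 + 6^{2} + 2 \cdot 6\right)}{3 + \left(-1 + 6^{2} + 2 \cdot 6\right)} 25 \cdot 14 = 1 \frac{-28 - 9 \left(-1 + 36 + 12\right)}{3 + \left(-1 + 36 + 12\right)} 25 \cdot 14 = 1 \frac{-28 - 423}{3 + 47} \cdot 25 \cdot 14 = 1 \frac{-28 - 423}{50} \cdot 25 \cdot 14 = 1 \cdot \frac{1}{50} \left(-451\right) 25 \cdot 14 = 1 \left(- \frac{451}{50}\right) 25 \cdot 14 = \left(- \frac{451}{50}\right) 25 \cdot 14 = \left(- \frac{451}{2}\right) 14 = -3157$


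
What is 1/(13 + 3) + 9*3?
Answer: 433/16 ≈ 27.063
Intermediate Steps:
1/(13 + 3) + 9*3 = 1/16 + 27 = 433/16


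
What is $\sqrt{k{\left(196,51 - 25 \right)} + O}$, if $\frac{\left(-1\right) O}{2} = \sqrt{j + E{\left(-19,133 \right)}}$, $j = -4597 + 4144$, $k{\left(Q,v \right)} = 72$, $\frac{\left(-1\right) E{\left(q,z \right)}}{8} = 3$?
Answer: $\sqrt{72 - 6 i \sqrt{53}} \approx 8.8378 - 2.4712 i$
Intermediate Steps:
$E{\left(q,z \right)} = -24$ ($E{\left(q,z \right)} = \left(-8\right) 3 = -24$)
$j = -453$
$O = - 6 i \sqrt{53}$ ($O = - 2 \sqrt{-453 - 24} = - 2 \sqrt{-477} = - 2 \cdot 3 i \sqrt{53} = - 6 i \sqrt{53} \approx - 43.681 i$)
$\sqrt{k{\left(196,51 - 25 \right)} + O} = \sqrt{72 - 6 i \sqrt{53}}$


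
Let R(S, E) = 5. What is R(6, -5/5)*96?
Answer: 480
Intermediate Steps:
R(6, -5/5)*96 = 5*96 = 480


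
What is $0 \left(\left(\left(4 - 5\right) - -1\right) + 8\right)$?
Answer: $0$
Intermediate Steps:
$0 \left(\left(\left(4 - 5\right) - -1\right) + 8\right) = 0 \left(\left(-1 + 1\right) + 8\right) = 0 \left(0 + 8\right) = 0 \cdot 8 = 0$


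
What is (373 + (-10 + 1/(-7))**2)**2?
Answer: 543729124/2401 ≈ 2.2646e+5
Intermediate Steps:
(373 + (-10 + 1/(-7))**2)**2 = (373 + (-10 - 1/7)**2)**2 = (373 + (-71/7)**2)**2 = (373 + 5041/49)**2 = (23318/49)**2 = 543729124/2401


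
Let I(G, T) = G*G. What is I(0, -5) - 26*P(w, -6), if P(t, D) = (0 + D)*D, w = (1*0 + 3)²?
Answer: -936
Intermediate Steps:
w = 9 (w = (0 + 3)² = 3² = 9)
I(G, T) = G²
P(t, D) = D² (P(t, D) = D*D = D²)
I(0, -5) - 26*P(w, -6) = 0² - 26*(-6)² = 0 - 26*36 = 0 - 936 = -936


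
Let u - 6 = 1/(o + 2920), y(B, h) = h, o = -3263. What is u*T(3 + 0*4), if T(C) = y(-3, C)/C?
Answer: 2057/343 ≈ 5.9971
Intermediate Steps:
T(C) = 1 (T(C) = C/C = 1)
u = 2057/343 (u = 6 + 1/(-3263 + 2920) = 6 + 1/(-343) = 6 - 1/343 = 2057/343 ≈ 5.9971)
u*T(3 + 0*4) = (2057/343)*1 = 2057/343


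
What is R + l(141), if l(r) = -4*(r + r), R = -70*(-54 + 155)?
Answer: -8198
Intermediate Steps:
R = -7070 (R = -70*101 = -7070)
l(r) = -8*r
R + l(141) = -7070 - 8*141 = -7070 - 1128 = -8198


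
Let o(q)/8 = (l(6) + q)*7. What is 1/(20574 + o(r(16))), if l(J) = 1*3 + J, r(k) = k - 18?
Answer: 1/20966 ≈ 4.7696e-5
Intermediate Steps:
r(k) = -18 + k
l(J) = 3 + J
o(q) = 504 + 56*q (o(q) = 8*(((3 + 6) + q)*7) = 8*((9 + q)*7) = 8*(63 + 7*q) = 504 + 56*q)
1/(20574 + o(r(16))) = 1/(20574 + (504 + 56*(-18 + 16))) = 1/(20574 + (504 + 56*(-2))) = 1/(20574 + (504 - 112)) = 1/(20574 + 392) = 1/20966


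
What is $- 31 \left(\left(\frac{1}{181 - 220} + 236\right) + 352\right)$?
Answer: $- \frac{710861}{39} \approx -18227.0$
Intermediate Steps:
$- 31 \left(\left(\frac{1}{181 - 220} + 236\right) + 352\right) = - 31 \left(\left(\frac{1}{-39} + 236\right) + 352\right) = - 31 \left(\left(- \frac{1}{39} + 236\right) + 352\right) = - 31 \left(\frac{9203}{39} + 352\right) = \left(-31\right) \frac{22931}{39} = - \frac{710861}{39}$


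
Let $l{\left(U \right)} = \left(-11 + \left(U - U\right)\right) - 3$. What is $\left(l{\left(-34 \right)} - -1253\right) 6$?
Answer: $7434$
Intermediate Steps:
$l{\left(U \right)} = -14$ ($l{\left(U \right)} = \left(-11 + 0\right) - 3 = -11 - 3 = -14$)
$\left(l{\left(-34 \right)} - -1253\right) 6 = \left(-14 - -1253\right) 6 = \left(-14 + 1253\right) 6 = 1239 \cdot 6 = 7434$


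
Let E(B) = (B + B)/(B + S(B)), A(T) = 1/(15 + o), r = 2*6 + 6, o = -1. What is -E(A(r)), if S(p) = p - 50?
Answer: 1/349 ≈ 0.0028653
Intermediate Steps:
S(p) = -50 + p
r = 18 (r = 12 + 6 = 18)
A(T) = 1/14 (A(T) = 1/(15 - 1) = 1/14)
E(B) = 2*B/(-50 + 2*B) (E(B) = (B + B)/(B + (-50 + B)) = (2*B)/(-50 + 2*B) = 2*B/(-50 + 2*B))
-E(A(r)) = -1/(14*(-25 + 1/14)) = -1/(14*(-349/14)) = -(-14)/(14*349) = -1*(-1/349) = 1/349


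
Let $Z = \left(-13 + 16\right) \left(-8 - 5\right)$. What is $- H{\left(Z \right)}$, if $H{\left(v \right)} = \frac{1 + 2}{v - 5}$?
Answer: $\frac{3}{44} \approx 0.068182$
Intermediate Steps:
$Z = -39$ ($Z = 3 \left(-13\right) = -39$)
$H{\left(v \right)} = \frac{3}{-5 + v}$
$- H{\left(Z \right)} = - \frac{3}{-5 - 39} = - \frac{3}{-44} = - \frac{3 \left(-1\right)}{44} = \left(-1\right) \left(- \frac{3}{44}\right) = \frac{3}{44}$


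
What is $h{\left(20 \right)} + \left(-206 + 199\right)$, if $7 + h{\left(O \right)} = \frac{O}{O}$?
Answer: $-13$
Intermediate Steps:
$h{\left(O \right)} = -6$ ($h{\left(O \right)} = -7 + \frac{O}{O} = -7 + 1 = -6$)
$h{\left(20 \right)} + \left(-206 + 199\right) = -6 + \left(-206 + 199\right) = -6 - 7 = -13$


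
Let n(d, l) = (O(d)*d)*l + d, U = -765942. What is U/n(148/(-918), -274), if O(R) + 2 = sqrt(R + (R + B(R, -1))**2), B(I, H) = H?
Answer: 20331821576832741/1654685500121 + 22107611430774*sqrt(250123)/1654685500121 ≈ 18969.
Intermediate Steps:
O(R) = -2 + sqrt(R + (-1 + R)**2) (O(R) = -2 + sqrt(R + (R - 1)**2) = -2 + sqrt(R + (-1 + R)**2))
n(d, l) = d + d*l*(-2 + sqrt(d + (-1 + d)**2)) (n(d, l) = ((-2 + sqrt(d + (-1 + d)**2))*d)*l + d = (d*(-2 + sqrt(d + (-1 + d)**2)))*l + d = d*l*(-2 + sqrt(d + (-1 + d)**2)) + d = d + d*l*(-2 + sqrt(d + (-1 + d)**2)))
U/n(148/(-918), -274) = -765942*(-459/(74*(1 - 274*(-2 + sqrt(148/(-918) + (-1 + 148/(-918))**2))))) = -765942*(-459/(74*(1 - 274*(-2 + sqrt(148*(-1/918) + (-1 + 148*(-1/918))**2))))) = -765942*(-459/(74*(1 - 274*(-2 + sqrt(-74/459 + (-1 - 74/459)**2))))) = -765942*(-459/(74*(1 - 274*(-2 + sqrt(-74/459 + (-533/459)**2))))) = -765942*(-459/(74*(1 - 274*(-2 + sqrt(-74/459 + 284089/210681))))) = -765942*(-459/(74*(1 - 274*(-2 + sqrt(250123/210681))))) = -765942*(-459/(74*(1 - 274*(-2 + sqrt(250123)/459)))) = -765942*(-459/(74*(1 + (548 - 274*sqrt(250123)/459)))) = -765942*(-459/(74*(549 - 274*sqrt(250123)/459))) = -765942/(-4514/51 + 20276*sqrt(250123)/210681)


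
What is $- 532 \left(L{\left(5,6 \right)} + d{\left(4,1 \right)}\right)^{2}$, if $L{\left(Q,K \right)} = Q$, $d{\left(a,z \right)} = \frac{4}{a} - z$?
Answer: $-13300$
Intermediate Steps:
$d{\left(a,z \right)} = - z + \frac{4}{a}$
$- 532 \left(L{\left(5,6 \right)} + d{\left(4,1 \right)}\right)^{2} = - 532 \left(5 + \left(\left(-1\right) 1 + \frac{4}{4}\right)\right)^{2} = - 532 \left(5 + \left(-1 + 4 \cdot \frac{1}{4}\right)\right)^{2} = - 532 \left(5 + \left(-1 + 1\right)\right)^{2} = - 532 \left(5 + 0\right)^{2} = - 532 \cdot 5^{2} = \left(-532\right) 25 = -13300$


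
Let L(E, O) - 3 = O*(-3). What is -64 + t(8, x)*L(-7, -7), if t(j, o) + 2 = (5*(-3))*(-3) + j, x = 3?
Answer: 1160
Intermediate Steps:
L(E, O) = 3 - 3*O (L(E, O) = 3 + O*(-3) = 3 - 3*O)
t(j, o) = 43 + j (t(j, o) = -2 + ((5*(-3))*(-3) + j) = -2 + (-15*(-3) + j) = -2 + (45 + j) = 43 + j)
-64 + t(8, x)*L(-7, -7) = -64 + (43 + 8)*(3 - 3*(-7)) = -64 + 51*(3 + 21) = -64 + 51*24 = -64 + 1224 = 1160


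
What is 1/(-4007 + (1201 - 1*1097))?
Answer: -1/3903 ≈ -0.00025621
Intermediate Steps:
1/(-4007 + (1201 - 1*1097)) = 1/(-4007 + (1201 - 1097)) = 1/(-4007 + 104) = 1/(-3903) = -1/3903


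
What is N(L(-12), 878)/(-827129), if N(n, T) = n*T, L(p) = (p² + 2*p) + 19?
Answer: -122042/827129 ≈ -0.14755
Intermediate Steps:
L(p) = 19 + p² + 2*p
N(n, T) = T*n
N(L(-12), 878)/(-827129) = (878*(19 + (-12)² + 2*(-12)))/(-827129) = (878*(19 + 144 - 24))*(-1/827129) = (878*139)*(-1/827129) = 122042*(-1/827129) = -122042/827129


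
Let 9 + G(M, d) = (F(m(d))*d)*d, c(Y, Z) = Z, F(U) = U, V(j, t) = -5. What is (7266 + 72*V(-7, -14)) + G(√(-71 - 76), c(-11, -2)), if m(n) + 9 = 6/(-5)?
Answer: 34281/5 ≈ 6856.2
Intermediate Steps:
m(n) = -51/5 (m(n) = -9 + 6/(-5) = -9 + 6*(-⅕) = -9 - 6/5 = -51/5)
G(M, d) = -9 - 51*d²/5 (G(M, d) = -9 + (-51*d/5)*d = -9 - 51*d²/5)
(7266 + 72*V(-7, -14)) + G(√(-71 - 76), c(-11, -2)) = (7266 + 72*(-5)) + (-9 - 51/5*(-2)²) = (7266 - 360) + (-9 - 51/5*4) = 6906 + (-9 - 204/5) = 6906 - 249/5 = 34281/5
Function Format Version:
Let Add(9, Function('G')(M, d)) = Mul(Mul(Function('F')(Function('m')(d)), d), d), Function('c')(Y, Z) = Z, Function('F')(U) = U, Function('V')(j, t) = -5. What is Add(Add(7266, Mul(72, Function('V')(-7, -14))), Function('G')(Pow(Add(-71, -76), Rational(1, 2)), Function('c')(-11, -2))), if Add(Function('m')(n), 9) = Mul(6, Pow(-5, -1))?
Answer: Rational(34281, 5) ≈ 6856.2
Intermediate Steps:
Function('m')(n) = Rational(-51, 5) (Function('m')(n) = Add(-9, Mul(6, Pow(-5, -1))) = Add(-9, Mul(6, Rational(-1, 5))) = Add(-9, Rational(-6, 5)) = Rational(-51, 5))
Function('G')(M, d) = Add(-9, Mul(Rational(-51, 5), Pow(d, 2))) (Function('G')(M, d) = Add(-9, Mul(Mul(Rational(-51, 5), d), d)) = Add(-9, Mul(Rational(-51, 5), Pow(d, 2))))
Add(Add(7266, Mul(72, Function('V')(-7, -14))), Function('G')(Pow(Add(-71, -76), Rational(1, 2)), Function('c')(-11, -2))) = Add(Add(7266, Mul(72, -5)), Add(-9, Mul(Rational(-51, 5), Pow(-2, 2)))) = Add(Add(7266, -360), Add(-9, Mul(Rational(-51, 5), 4))) = Add(6906, Add(-9, Rational(-204, 5))) = Add(6906, Rational(-249, 5)) = Rational(34281, 5)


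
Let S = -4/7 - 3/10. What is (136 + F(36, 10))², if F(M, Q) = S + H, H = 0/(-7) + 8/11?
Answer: 10943042881/592900 ≈ 18457.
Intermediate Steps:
H = 8/11 (H = 0*(-⅐) + 8*(1/11) = 0 + 8/11 = 8/11 ≈ 0.72727)
S = -61/70 (S = -4*⅐ - 3*⅒ = -4/7 - 3/10 = -61/70 ≈ -0.87143)
F(M, Q) = -111/770 (F(M, Q) = -61/70 + 8/11 = -111/770)
(136 + F(36, 10))² = (136 - 111/770)² = (104609/770)² = 10943042881/592900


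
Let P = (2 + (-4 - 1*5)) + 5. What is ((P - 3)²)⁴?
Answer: 390625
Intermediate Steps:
P = -2 (P = (2 + (-4 - 5)) + 5 = (2 - 9) + 5 = -7 + 5 = -2)
((P - 3)²)⁴ = ((-2 - 3)²)⁴ = ((-5)²)⁴ = 25⁴ = 390625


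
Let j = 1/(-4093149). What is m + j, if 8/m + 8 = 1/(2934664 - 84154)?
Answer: -93340520051999/93340493154771 ≈ -1.0000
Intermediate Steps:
j = -1/4093149 ≈ -2.4431e-7
m = -22804080/22804079 (m = 8/(-8 + 1/(2934664 - 84154)) = 8/(-8 + 1/2850510) = 8/(-22804079/2850510) = 8*(-2850510/22804079) = -22804080/22804079 ≈ -1.0000)
m + j = -22804080/22804079 - 1/4093149 = -93340520051999/93340493154771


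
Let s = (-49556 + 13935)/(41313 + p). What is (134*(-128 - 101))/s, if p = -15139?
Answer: 803175364/35621 ≈ 22548.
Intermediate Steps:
s = -35621/26174 (s = (-49556 + 13935)/(41313 - 15139) = -35621/26174 ≈ -1.3609)
(134*(-128 - 101))/s = (134*(-128 - 101))/(-35621/26174) = (134*(-229))*(-26174/35621) = -30686*(-26174/35621) = 803175364/35621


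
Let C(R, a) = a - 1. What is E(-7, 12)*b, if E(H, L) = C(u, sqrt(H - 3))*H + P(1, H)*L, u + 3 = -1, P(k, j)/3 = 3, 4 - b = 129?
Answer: -14375 + 875*I*sqrt(10) ≈ -14375.0 + 2767.0*I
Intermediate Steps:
b = -125 (b = 4 - 1*129 = 4 - 129 = -125)
P(k, j) = 9 (P(k, j) = 3*3 = 9)
u = -4 (u = -3 - 1 = -4)
C(R, a) = -1 + a
E(H, L) = 9*L + H*(-1 + sqrt(-3 + H)) (E(H, L) = (-1 + sqrt(H - 3))*H + 9*L = (-1 + sqrt(-3 + H))*H + 9*L = H*(-1 + sqrt(-3 + H)) + 9*L = 9*L + H*(-1 + sqrt(-3 + H)))
E(-7, 12)*b = (9*12 - 7*(-1 + sqrt(-3 - 7)))*(-125) = (108 - 7*(-1 + sqrt(-10)))*(-125) = (108 - 7*(-1 + I*sqrt(10)))*(-125) = (108 + (7 - 7*I*sqrt(10)))*(-125) = (115 - 7*I*sqrt(10))*(-125) = -14375 + 875*I*sqrt(10)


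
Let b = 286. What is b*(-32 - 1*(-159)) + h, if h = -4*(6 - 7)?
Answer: 36326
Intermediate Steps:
h = 4 (h = -4*(-1) = 4)
b*(-32 - 1*(-159)) + h = 286*(-32 - 1*(-159)) + 4 = 286*(-32 + 159) + 4 = 286*127 + 4 = 36322 + 4 = 36326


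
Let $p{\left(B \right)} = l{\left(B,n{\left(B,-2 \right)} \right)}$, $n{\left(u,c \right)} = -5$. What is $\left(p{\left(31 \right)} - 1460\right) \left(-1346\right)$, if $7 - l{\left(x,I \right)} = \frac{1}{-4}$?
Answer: $\frac{3910803}{2} \approx 1.9554 \cdot 10^{6}$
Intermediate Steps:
$l{\left(x,I \right)} = \frac{29}{4}$ ($l{\left(x,I \right)} = 7 - \frac{1}{-4} = 7 - - \frac{1}{4} = 7 + \frac{1}{4} = \frac{29}{4}$)
$p{\left(B \right)} = \frac{29}{4}$
$\left(p{\left(31 \right)} - 1460\right) \left(-1346\right) = \left(\frac{29}{4} - 1460\right) \left(-1346\right) = \left(- \frac{5811}{4}\right) \left(-1346\right) = \frac{3910803}{2}$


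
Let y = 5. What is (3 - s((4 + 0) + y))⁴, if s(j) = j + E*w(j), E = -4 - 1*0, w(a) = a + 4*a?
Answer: 916636176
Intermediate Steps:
w(a) = 5*a
E = -4 (E = -4 + 0 = -4)
s(j) = -19*j (s(j) = j - 20*j = -19*j)
(3 - s((4 + 0) + y))⁴ = (3 - (-19)*((4 + 0) + 5))⁴ = (3 - (-19)*(4 + 5))⁴ = (3 - (-19)*9)⁴ = (3 - 1*(-171))⁴ = (3 + 171)⁴ = 174⁴ = 916636176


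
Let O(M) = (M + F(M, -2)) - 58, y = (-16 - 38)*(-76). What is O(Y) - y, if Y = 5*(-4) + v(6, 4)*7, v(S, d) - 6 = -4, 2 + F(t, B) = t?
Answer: -4176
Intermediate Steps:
F(t, B) = -2 + t
y = 4104 (y = -54*(-76) = 4104)
v(S, d) = 2 (v(S, d) = 6 - 4 = 2)
Y = -6 (Y = 5*(-4) + 2*7 = -20 + 14 = -6)
O(M) = -60 + 2*M (O(M) = (M + (-2 + M)) - 58 = (-2 + 2*M) - 58 = -60 + 2*M)
O(Y) - y = (-60 + 2*(-6)) - 1*4104 = (-60 - 12) - 4104 = -72 - 4104 = -4176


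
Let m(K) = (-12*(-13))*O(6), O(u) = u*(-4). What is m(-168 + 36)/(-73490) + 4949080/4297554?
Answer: 94949482844/78956810865 ≈ 1.2025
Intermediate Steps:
O(u) = -4*u
m(K) = -3744 (m(K) = (-12*(-13))*(-4*6) = 156*(-24) = -3744)
m(-168 + 36)/(-73490) + 4949080/4297554 = -3744/(-73490) + 4949080/4297554 = -3744*(-1/73490) + 4949080*(1/4297554) = 1872/36745 + 2474540/2148777 = 94949482844/78956810865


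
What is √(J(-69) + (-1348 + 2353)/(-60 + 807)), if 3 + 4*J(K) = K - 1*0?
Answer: I*√1032603/249 ≈ 4.081*I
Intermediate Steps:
J(K) = -¾ + K/4 (J(K) = -¾ + (K - 1*0)/4 = -¾ + (K + 0)/4 = -¾ + K/4)
√(J(-69) + (-1348 + 2353)/(-60 + 807)) = √((-¾ + (¼)*(-69)) + (-1348 + 2353)/(-60 + 807)) = √((-¾ - 69/4) + 1005/747) = √(-18 + 1005*(1/747)) = √(-18 + 335/249) = √(-4147/249) = I*√1032603/249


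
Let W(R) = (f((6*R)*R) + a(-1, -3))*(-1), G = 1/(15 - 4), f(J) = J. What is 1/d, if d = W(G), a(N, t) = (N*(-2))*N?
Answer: 121/236 ≈ 0.51271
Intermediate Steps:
a(N, t) = -2*N² (a(N, t) = (-2*N)*N = -2*N²)
G = 1/11 ≈ 0.090909
W(R) = 2 - 6*R² (W(R) = ((6*R)*R - 2*(-1)²)*(-1) = (6*R² - 2*1)*(-1) = (6*R² - 2)*(-1) = (-2 + 6*R²)*(-1) = 2 - 6*R²)
d = 236/121 (d = 2 - 6*(1/11)² = 2 - 6*1/121 = 2 - 6/121 = 236/121 ≈ 1.9504)
1/d = 1/(236/121) = 121/236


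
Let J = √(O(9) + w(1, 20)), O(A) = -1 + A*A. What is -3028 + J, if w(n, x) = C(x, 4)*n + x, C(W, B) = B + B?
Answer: -3028 + 6*√3 ≈ -3017.6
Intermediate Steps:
C(W, B) = 2*B
O(A) = -1 + A²
w(n, x) = x + 8*n (w(n, x) = (2*4)*n + x = 8*n + x = x + 8*n)
J = 6*√3 (J = √((-1 + 9²) + (20 + 8*1)) = √((-1 + 81) + (20 + 8)) = √(80 + 28) = √108 = 6*√3 ≈ 10.392)
-3028 + J = -3028 + 6*√3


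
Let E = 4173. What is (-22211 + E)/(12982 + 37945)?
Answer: -18038/50927 ≈ -0.35419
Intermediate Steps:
(-22211 + E)/(12982 + 37945) = (-22211 + 4173)/(12982 + 37945) = -18038/50927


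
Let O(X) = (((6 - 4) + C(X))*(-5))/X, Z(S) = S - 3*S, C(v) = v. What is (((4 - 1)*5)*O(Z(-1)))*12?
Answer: -1800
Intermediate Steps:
Z(S) = -2*S
O(X) = (-10 - 5*X)/X (O(X) = (((6 - 4) + X)*(-5))/X = ((2 + X)*(-5))/X = (-10 - 5*X)/X)
(((4 - 1)*5)*O(Z(-1)))*12 = (((4 - 1)*5)*(-5 - 10/((-2*(-1)))))*12 = ((3*5)*(-5 - 10/2))*12 = (15*(-5 - 10*½))*12 = (15*(-5 - 5))*12 = (15*(-10))*12 = -150*12 = -1800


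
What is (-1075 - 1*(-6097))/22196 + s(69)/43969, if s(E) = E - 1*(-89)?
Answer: 3618053/15740902 ≈ 0.22985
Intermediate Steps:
s(E) = 89 + E (s(E) = E + 89 = 89 + E)
(-1075 - 1*(-6097))/22196 + s(69)/43969 = (-1075 - 1*(-6097))/22196 + (89 + 69)/43969 = (-1075 + 6097)*(1/22196) + 158*(1/43969) = 5022*(1/22196) + 158/43969 = 81/358 + 158/43969 = 3618053/15740902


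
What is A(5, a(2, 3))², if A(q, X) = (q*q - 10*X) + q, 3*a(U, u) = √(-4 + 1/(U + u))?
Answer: 7720/9 - 40*I*√95 ≈ 857.78 - 389.87*I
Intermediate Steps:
a(U, u) = √(-4 + 1/(U + u))/3
A(q, X) = q + q² - 10*X (A(q, X) = (q² - 10*X) + q = q + q² - 10*X)
A(5, a(2, 3))² = (5 + 5² - 10*√((1 - 4*2 - 4*3)/(2 + 3))/3)² = (5 + 25 - 10*√((1 - 8 - 12)/5)/3)² = (5 + 25 - 10*√((⅕)*(-19))/3)² = (5 + 25 - 10*√(-19/5)/3)² = (5 + 25 - 10*I*√95/5/3)² = (5 + 25 - 2*I*√95/3)² = (30 - 2*I*√95/3)²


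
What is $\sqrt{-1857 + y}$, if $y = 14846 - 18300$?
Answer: $i \sqrt{5311} \approx 72.877 i$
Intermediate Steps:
$y = -3454$ ($y = 14846 - 18300 = -3454$)
$\sqrt{-1857 + y} = \sqrt{-1857 - 3454} = \sqrt{-5311} = i \sqrt{5311}$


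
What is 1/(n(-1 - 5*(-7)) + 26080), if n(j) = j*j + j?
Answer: 1/27270 ≈ 3.6670e-5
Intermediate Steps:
n(j) = j + j² (n(j) = j² + j = j + j²)
1/(n(-1 - 5*(-7)) + 26080) = 1/((-1 - 5*(-7))*(1 + (-1 - 5*(-7))) + 26080) = 1/((-1 + 35)*(1 + (-1 + 35)) + 26080) = 1/(34*(1 + 34) + 26080) = 1/(34*35 + 26080) = 1/(1190 + 26080) = 1/27270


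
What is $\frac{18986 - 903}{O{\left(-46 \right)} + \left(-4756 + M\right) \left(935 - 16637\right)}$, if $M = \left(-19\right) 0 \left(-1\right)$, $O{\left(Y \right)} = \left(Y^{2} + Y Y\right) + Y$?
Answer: $\frac{18083}{74682898} \approx 0.00024213$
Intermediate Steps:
$O{\left(Y \right)} = Y + 2 Y^{2}$ ($O{\left(Y \right)} = \left(Y^{2} + Y^{2}\right) + Y = 2 Y^{2} + Y = Y + 2 Y^{2}$)
$M = 0$ ($M = 0 \left(-1\right) = 0$)
$\frac{18986 - 903}{O{\left(-46 \right)} + \left(-4756 + M\right) \left(935 - 16637\right)} = \frac{18986 - 903}{- 46 \left(1 + 2 \left(-46\right)\right) + \left(-4756 + 0\right) \left(935 - 16637\right)} = \frac{18083}{- 46 \left(1 - 92\right) - -74678712} = \frac{18083}{\left(-46\right) \left(-91\right) + 74678712} = \frac{18083}{4186 + 74678712} = \frac{18083}{74682898}$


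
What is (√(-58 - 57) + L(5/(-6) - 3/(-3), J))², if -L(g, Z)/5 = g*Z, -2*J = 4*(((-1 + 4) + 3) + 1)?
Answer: 190/9 + 70*I*√115/3 ≈ 21.111 + 250.22*I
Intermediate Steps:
J = -14 (J = -2*(((-1 + 4) + 3) + 1) = -2*((3 + 3) + 1) = -2*(6 + 1) = -2*7 = -½*28 = -14)
L(g, Z) = -5*Z*g (L(g, Z) = -5*g*Z = -5*Z*g)
(√(-58 - 57) + L(5/(-6) - 3/(-3), J))² = (√(-58 - 57) - 5*(-14)*(5/(-6) - 3/(-3)))² = (√(-115) - 5*(-14)*(5*(-⅙) - 3*(-⅓)))² = (I*√115 - 5*(-14)*(-⅚ + 1))² = (I*√115 - 5*(-14)*⅙)² = (I*√115 + 35/3)² = (35/3 + I*√115)²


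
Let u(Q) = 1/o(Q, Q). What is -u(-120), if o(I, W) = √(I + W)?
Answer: I*√15/60 ≈ 0.06455*I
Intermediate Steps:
u(Q) = √2/(2*√Q) (u(Q) = 1/(√(Q + Q)) = 1/(√(2*Q)) = 1/(√2*√Q) = √2/(2*√Q))
-u(-120) = -√2/(2*√(-120)) = -√2*(-I*√30/60)/2 = -(-1)*I*√15/60 = I*√15/60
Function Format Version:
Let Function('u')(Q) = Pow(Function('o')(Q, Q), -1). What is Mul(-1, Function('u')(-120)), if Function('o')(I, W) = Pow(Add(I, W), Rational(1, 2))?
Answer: Mul(Rational(1, 60), I, Pow(15, Rational(1, 2))) ≈ Mul(0.064550, I)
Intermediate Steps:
Function('u')(Q) = Mul(Rational(1, 2), Pow(2, Rational(1, 2)), Pow(Q, Rational(-1, 2))) (Function('u')(Q) = Pow(Pow(Add(Q, Q), Rational(1, 2)), -1) = Pow(Pow(Mul(2, Q), Rational(1, 2)), -1) = Pow(Mul(Pow(2, Rational(1, 2)), Pow(Q, Rational(1, 2))), -1) = Mul(Rational(1, 2), Pow(2, Rational(1, 2)), Pow(Q, Rational(-1, 2))))
Mul(-1, Function('u')(-120)) = Mul(-1, Mul(Rational(1, 2), Pow(2, Rational(1, 2)), Pow(-120, Rational(-1, 2)))) = Mul(-1, Mul(Rational(1, 2), Pow(2, Rational(1, 2)), Mul(Rational(-1, 60), I, Pow(30, Rational(1, 2))))) = Mul(-1, Mul(Rational(-1, 60), I, Pow(15, Rational(1, 2)))) = Mul(Rational(1, 60), I, Pow(15, Rational(1, 2)))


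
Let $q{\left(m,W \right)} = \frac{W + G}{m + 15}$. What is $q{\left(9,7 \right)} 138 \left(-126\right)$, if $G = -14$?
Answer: $\frac{10143}{2} \approx 5071.5$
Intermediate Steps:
$q{\left(m,W \right)} = \frac{-14 + W}{15 + m}$ ($q{\left(m,W \right)} = \frac{W - 14}{m + 15} = \frac{-14 + W}{15 + m}$)
$q{\left(9,7 \right)} 138 \left(-126\right) = \frac{-14 + 7}{15 + 9} \cdot 138 \left(-126\right) = \frac{1}{24} \left(-7\right) 138 \left(-126\right) = \left(- \frac{7}{24}\right) 138 \left(-126\right) = \left(- \frac{161}{4}\right) \left(-126\right) = \frac{10143}{2}$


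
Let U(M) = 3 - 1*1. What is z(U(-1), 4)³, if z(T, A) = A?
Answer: 64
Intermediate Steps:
U(M) = 2 (U(M) = 3 - 1 = 2)
z(U(-1), 4)³ = 4³ = 64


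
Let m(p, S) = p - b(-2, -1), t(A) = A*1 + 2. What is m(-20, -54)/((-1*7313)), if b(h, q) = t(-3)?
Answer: 19/7313 ≈ 0.0025981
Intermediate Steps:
t(A) = 2 + A (t(A) = A + 2 = 2 + A)
b(h, q) = -1 (b(h, q) = 2 - 3 = -1)
m(p, S) = 1 + p (m(p, S) = p - 1*(-1) = p + 1 = 1 + p)
m(-20, -54)/((-1*7313)) = (1 - 20)/((-1*7313)) = -19/(-7313) = -19*(-1/7313) = 19/7313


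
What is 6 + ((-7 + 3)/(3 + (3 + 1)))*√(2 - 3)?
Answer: 6 - 4*I/7 ≈ 6.0 - 0.57143*I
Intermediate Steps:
6 + ((-7 + 3)/(3 + (3 + 1)))*√(2 - 3) = 6 + (-4/(3 + 4))*√(-1) = 6 + (-4/7)*I = 6 + (-4*⅐)*I = 6 - 4*I/7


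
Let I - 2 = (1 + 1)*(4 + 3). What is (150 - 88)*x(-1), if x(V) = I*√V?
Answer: 992*I ≈ 992.0*I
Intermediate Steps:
I = 16 (I = 2 + (1 + 1)*(4 + 3) = 2 + 2*7 = 2 + 14 = 16)
x(V) = 16*√V
(150 - 88)*x(-1) = (150 - 88)*(16*√(-1)) = 62*(16*I) = 992*I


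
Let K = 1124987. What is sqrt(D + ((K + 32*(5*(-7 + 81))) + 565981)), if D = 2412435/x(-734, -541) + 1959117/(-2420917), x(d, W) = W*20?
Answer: 61*sqrt(3139520030326067717009)/2619432194 ≈ 1304.8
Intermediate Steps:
x(d, W) = 20*W
D = -1172300509767/5238864388 (D = 2412435/((20*(-541))) + 1959117/(-2420917) = 2412435/(-10820) + 1959117*(-1/2420917) = 2412435*(-1/10820) - 1959117/2420917 = -482487/2164 - 1959117/2420917 = -1172300509767/5238864388 ≈ -223.77)
sqrt(D + ((K + 32*(5*(-7 + 81))) + 565981)) = sqrt(-1172300509767/5238864388 + ((1124987 + 32*(5*(-7 + 81))) + 565981)) = sqrt(-1172300509767/5238864388 + ((1124987 + 32*(5*74)) + 565981)) = sqrt(-1172300509767/5238864388 + ((1124987 + 32*370) + 565981)) = sqrt(-1172300509767/5238864388 + ((1124987 + 11840) + 565981)) = sqrt(-1172300509767/5238864388 + (1136827 + 565981)) = sqrt(-1172300509767/5238864388 + 1702808) = sqrt(8919607890291737/5238864388) = 61*sqrt(3139520030326067717009)/2619432194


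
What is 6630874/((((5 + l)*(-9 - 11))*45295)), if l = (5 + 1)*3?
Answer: -3315437/10417850 ≈ -0.31825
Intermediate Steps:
l = 18 (l = 6*3 = 18)
6630874/((((5 + l)*(-9 - 11))*45295)) = 6630874/((((5 + 18)*(-9 - 11))*45295)) = 6630874/(((23*(-20))*45295)) = 6630874/((-460*45295)) = 6630874/(-20835700) = 6630874*(-1/20835700) = -3315437/10417850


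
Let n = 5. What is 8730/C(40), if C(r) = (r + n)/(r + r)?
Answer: 15520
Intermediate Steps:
C(r) = (5 + r)/(2*r) (C(r) = (r + 5)/(r + r) = (5 + r)/((2*r)) = (5 + r)*(1/(2*r)) = (5 + r)/(2*r))
8730/C(40) = 8730/(((½)*(5 + 40)/40)) = 8730/(((½)*(1/40)*45)) = 8730/(9/16) = 8730*(16/9) = 15520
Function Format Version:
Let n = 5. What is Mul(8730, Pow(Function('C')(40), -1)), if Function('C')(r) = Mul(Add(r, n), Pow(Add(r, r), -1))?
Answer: 15520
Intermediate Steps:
Function('C')(r) = Mul(Rational(1, 2), Pow(r, -1), Add(5, r)) (Function('C')(r) = Mul(Add(r, 5), Pow(Add(r, r), -1)) = Mul(Add(5, r), Pow(Mul(2, r), -1)) = Mul(Add(5, r), Mul(Rational(1, 2), Pow(r, -1))) = Mul(Rational(1, 2), Pow(r, -1), Add(5, r)))
Mul(8730, Pow(Function('C')(40), -1)) = Mul(8730, Pow(Mul(Rational(1, 2), Pow(40, -1), Add(5, 40)), -1)) = Mul(8730, Pow(Mul(Rational(1, 2), Rational(1, 40), 45), -1)) = Mul(8730, Pow(Rational(9, 16), -1)) = Mul(8730, Rational(16, 9)) = 15520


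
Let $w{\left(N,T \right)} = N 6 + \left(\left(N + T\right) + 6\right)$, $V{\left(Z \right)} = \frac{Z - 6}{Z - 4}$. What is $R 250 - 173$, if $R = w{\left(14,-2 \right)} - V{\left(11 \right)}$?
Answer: $\frac{176039}{7} \approx 25148.0$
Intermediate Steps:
$V{\left(Z \right)} = \frac{-6 + Z}{-4 + Z}$
$w{\left(N,T \right)} = 6 + T + 7 N$ ($w{\left(N,T \right)} = 6 N + \left(6 + N + T\right) = 6 + T + 7 N$)
$R = \frac{709}{7}$ ($R = \left(6 - 2 + 7 \cdot 14\right) - \frac{-6 + 11}{-4 + 11} = \left(6 - 2 + 98\right) - \frac{1}{7} \cdot 5 = 102 - \frac{1}{7} \cdot 5 = 102 - \frac{5}{7} = \frac{709}{7} \approx 101.29$)
$R 250 - 173 = \frac{709}{7} \cdot 250 - 173 = \frac{177250}{7} - 173 = \frac{176039}{7}$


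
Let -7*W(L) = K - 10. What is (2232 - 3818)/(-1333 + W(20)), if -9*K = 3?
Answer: 16653/13981 ≈ 1.1911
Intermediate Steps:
K = -⅓ (K = -⅑*3 = -⅓ ≈ -0.33333)
W(L) = 31/21 (W(L) = -(-⅓ - 10)/7 = -⅐*(-31/3) = 31/21)
(2232 - 3818)/(-1333 + W(20)) = (2232 - 3818)/(-1333 + 31/21) = -1586/(-27962/21) = -1586*(-21/27962) = 16653/13981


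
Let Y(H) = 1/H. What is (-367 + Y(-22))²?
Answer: 65205625/484 ≈ 1.3472e+5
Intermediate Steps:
(-367 + Y(-22))² = (-367 + 1/(-22))² = (-367 - 1/22)² = (-8075/22)² = 65205625/484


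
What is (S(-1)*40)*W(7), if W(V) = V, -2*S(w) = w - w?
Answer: 0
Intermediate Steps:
S(w) = 0 (S(w) = -(w - w)/2 = -½*0 = 0)
(S(-1)*40)*W(7) = (0*40)*7 = 0*7 = 0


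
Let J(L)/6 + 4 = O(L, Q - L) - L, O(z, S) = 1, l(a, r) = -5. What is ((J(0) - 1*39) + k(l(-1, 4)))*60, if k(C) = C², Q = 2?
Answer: -1920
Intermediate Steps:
J(L) = -18 - 6*L (J(L) = -24 + 6*(1 - L) = -24 + (6 - 6*L) = -18 - 6*L)
((J(0) - 1*39) + k(l(-1, 4)))*60 = (((-18 - 6*0) - 1*39) + (-5)²)*60 = (((-18 + 0) - 39) + 25)*60 = ((-18 - 39) + 25)*60 = (-57 + 25)*60 = -32*60 = -1920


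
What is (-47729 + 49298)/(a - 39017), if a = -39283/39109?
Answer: -20454007/508651712 ≈ -0.040212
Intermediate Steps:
a = -39283/39109 (a = -39283*1/39109 = -39283/39109 ≈ -1.0044)
(-47729 + 49298)/(a - 39017) = (-47729 + 49298)/(-39283/39109 - 39017) = 1569/(-1525955136/39109) = 1569*(-39109/1525955136) = -20454007/508651712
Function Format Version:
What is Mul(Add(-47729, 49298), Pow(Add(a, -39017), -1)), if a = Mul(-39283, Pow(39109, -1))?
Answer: Rational(-20454007, 508651712) ≈ -0.040212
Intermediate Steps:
a = Rational(-39283, 39109) (a = Mul(-39283, Rational(1, 39109)) = Rational(-39283, 39109) ≈ -1.0044)
Mul(Add(-47729, 49298), Pow(Add(a, -39017), -1)) = Mul(Add(-47729, 49298), Pow(Add(Rational(-39283, 39109), -39017), -1)) = Mul(1569, Pow(Rational(-1525955136, 39109), -1)) = Mul(1569, Rational(-39109, 1525955136)) = Rational(-20454007, 508651712)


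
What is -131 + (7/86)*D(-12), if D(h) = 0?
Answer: -131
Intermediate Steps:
-131 + (7/86)*D(-12) = -131 + (7/86)*0 = -131 + 0 = -131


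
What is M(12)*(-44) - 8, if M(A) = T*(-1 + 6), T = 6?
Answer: -1328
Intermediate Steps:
M(A) = 30 (M(A) = 6*(-1 + 6) = 6*5 = 30)
M(12)*(-44) - 8 = 30*(-44) - 8 = -1320 - 8 = -1328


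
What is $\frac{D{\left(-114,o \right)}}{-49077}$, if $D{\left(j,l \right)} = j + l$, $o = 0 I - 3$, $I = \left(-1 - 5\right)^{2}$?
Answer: $\frac{13}{5453} \approx 0.002384$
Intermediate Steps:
$I = 36$ ($I = \left(-6\right)^{2} = 36$)
$o = -3$ ($o = 0 \cdot 36 - 3 = 0 - 3 = -3$)
$\frac{D{\left(-114,o \right)}}{-49077} = \frac{-114 - 3}{-49077} = \left(-117\right) \left(- \frac{1}{49077}\right) = \frac{13}{5453}$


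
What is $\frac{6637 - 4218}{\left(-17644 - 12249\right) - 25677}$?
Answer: $- \frac{2419}{55570} \approx -0.043531$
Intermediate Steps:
$\frac{6637 - 4218}{\left(-17644 - 12249\right) - 25677} = \frac{2419}{\left(-17644 - 12249\right) - 25677} = \frac{2419}{-29893 - 25677} = \frac{2419}{-55570} = 2419 \left(- \frac{1}{55570}\right) = - \frac{2419}{55570}$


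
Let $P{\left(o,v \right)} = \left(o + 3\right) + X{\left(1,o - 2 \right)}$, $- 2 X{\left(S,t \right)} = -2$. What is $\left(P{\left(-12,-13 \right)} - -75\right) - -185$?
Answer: $252$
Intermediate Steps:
$X{\left(S,t \right)} = 1$ ($X{\left(S,t \right)} = \left(- \frac{1}{2}\right) \left(-2\right) = 1$)
$P{\left(o,v \right)} = 4 + o$ ($P{\left(o,v \right)} = \left(o + 3\right) + 1 = \left(3 + o\right) + 1 = 4 + o$)
$\left(P{\left(-12,-13 \right)} - -75\right) - -185 = \left(\left(4 - 12\right) - -75\right) - -185 = \left(-8 + 75\right) + 185 = 67 + 185 = 252$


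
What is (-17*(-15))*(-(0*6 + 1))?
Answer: -255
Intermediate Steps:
(-17*(-15))*(-(0*6 + 1)) = 255*(-(0 + 1)) = 255*(-1*1) = 255*(-1) = -255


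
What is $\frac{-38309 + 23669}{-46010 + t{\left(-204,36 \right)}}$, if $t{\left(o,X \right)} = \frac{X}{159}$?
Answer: $\frac{387960}{1219259} \approx 0.31819$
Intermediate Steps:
$t{\left(o,X \right)} = \frac{X}{159}$ ($t{\left(o,X \right)} = X \frac{1}{159} = \frac{X}{159}$)
$\frac{-38309 + 23669}{-46010 + t{\left(-204,36 \right)}} = \frac{-38309 + 23669}{-46010 + \frac{1}{159} \cdot 36} = - \frac{14640}{-46010 + \frac{12}{53}} = - \frac{14640}{- \frac{2438518}{53}} = \left(-14640\right) \left(- \frac{53}{2438518}\right) = \frac{387960}{1219259}$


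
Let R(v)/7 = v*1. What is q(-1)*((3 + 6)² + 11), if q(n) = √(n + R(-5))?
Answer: 552*I ≈ 552.0*I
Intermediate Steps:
R(v) = 7*v (R(v) = 7*(v*1) = 7*v)
q(n) = √(-35 + n) (q(n) = √(n + 7*(-5)) = √(n - 35) = √(-35 + n))
q(-1)*((3 + 6)² + 11) = √(-35 - 1)*((3 + 6)² + 11) = √(-36)*(9² + 11) = (6*I)*(81 + 11) = (6*I)*92 = 552*I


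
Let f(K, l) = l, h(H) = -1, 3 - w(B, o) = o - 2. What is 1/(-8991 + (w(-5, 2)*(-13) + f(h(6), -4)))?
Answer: -1/9034 ≈ -0.00011069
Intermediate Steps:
w(B, o) = 5 - o (w(B, o) = 3 - (o - 2) = 3 - (-2 + o) = 3 + (2 - o) = 5 - o)
1/(-8991 + (w(-5, 2)*(-13) + f(h(6), -4))) = 1/(-8991 + ((5 - 1*2)*(-13) - 4)) = 1/(-8991 + ((5 - 2)*(-13) - 4)) = 1/(-8991 + (3*(-13) - 4)) = 1/(-8991 + (-39 - 4)) = 1/(-8991 - 43) = 1/(-9034) = -1/9034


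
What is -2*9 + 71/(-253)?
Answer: -4625/253 ≈ -18.281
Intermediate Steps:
-2*9 + 71/(-253) = -18 + 71*(-1/253) = -18 - 71/253 = -4625/253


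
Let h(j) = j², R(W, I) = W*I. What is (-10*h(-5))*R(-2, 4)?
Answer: 2000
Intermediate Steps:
R(W, I) = I*W
(-10*h(-5))*R(-2, 4) = (-10*(-5)²)*(4*(-2)) = -10*25*(-8) = -250*(-8) = 2000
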